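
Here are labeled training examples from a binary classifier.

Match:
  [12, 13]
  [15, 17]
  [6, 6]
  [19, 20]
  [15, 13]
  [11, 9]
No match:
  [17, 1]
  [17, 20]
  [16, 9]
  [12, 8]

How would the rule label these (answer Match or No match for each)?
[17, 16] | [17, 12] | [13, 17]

The common property of the 'Match' items is: |first − second| ≤ 2. No 'No match' item has it.

Match, No match, No match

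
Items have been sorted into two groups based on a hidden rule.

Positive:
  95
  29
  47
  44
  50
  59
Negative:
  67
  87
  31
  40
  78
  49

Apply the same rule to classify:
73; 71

The distinguishing property — ≡ 2 (mod 3) — holds for all the 'Positive' cases and none of the 'Negative' cases.
73: 73 mod 3 = 1 — does not satisfy this, so Negative.
71: 71 mod 3 = 2 — satisfies this, so Positive.

Negative, Positive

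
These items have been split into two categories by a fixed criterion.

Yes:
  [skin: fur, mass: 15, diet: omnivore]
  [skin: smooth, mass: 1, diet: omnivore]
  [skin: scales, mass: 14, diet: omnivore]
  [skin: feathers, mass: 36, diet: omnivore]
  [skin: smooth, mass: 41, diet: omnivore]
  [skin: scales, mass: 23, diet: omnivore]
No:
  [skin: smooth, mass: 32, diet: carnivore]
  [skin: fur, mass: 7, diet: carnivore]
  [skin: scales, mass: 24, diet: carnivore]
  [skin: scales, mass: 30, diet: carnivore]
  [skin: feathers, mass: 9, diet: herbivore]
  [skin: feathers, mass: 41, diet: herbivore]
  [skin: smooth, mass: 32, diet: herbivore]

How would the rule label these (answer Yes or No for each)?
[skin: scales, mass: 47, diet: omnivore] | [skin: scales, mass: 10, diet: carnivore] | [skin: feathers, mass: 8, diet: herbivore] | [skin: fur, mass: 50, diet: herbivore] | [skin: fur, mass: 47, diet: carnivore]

Yes, No, No, No, No

The common property of the 'Yes' items is: diet is omnivore. No 'No' item has it.
[skin: scales, mass: 47, diet: omnivore]: Yes (diet is omnivore). [skin: scales, mass: 10, diet: carnivore]: No (diet is carnivore). [skin: feathers, mass: 8, diet: herbivore]: No (diet is herbivore). [skin: fur, mass: 50, diet: herbivore]: No (diet is herbivore). [skin: fur, mass: 47, diet: carnivore]: No (diet is carnivore).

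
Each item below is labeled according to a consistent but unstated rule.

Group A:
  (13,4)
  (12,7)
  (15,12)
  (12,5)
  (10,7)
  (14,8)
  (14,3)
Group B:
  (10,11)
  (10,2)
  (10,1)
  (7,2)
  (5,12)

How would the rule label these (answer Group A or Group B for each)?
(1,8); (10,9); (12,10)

Every 'Group A' example satisfies: first > second AND sum ≥ 17. None of the 'Group B' examples do.
(1,8): 1 < 8, 1+8 = 9 — doesn't qualify, so Group B. (10,9): 10 > 9, 10+9 = 19 — matches, so Group A. (12,10): 12 > 10, 12+10 = 22 — matches, so Group A.

Group B, Group A, Group A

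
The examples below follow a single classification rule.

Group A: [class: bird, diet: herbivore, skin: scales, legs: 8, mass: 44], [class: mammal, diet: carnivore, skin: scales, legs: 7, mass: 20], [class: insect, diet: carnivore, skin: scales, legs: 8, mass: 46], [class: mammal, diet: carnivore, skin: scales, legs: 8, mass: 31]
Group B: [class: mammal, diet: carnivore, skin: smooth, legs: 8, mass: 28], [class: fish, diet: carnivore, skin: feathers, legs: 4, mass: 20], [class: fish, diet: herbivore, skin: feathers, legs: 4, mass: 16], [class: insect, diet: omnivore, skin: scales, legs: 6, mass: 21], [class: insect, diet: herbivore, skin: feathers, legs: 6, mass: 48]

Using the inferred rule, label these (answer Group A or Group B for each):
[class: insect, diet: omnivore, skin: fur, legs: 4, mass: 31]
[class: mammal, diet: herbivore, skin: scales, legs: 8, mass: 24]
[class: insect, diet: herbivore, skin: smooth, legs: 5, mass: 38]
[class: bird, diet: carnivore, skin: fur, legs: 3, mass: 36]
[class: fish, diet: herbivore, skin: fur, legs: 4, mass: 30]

One predicate separates the groups cleanly: skin is scales AND legs ≥ 7.
[class: insect, diet: omnivore, skin: fur, legs: 4, mass: 31]: Group B (skin is fur, legs = 4). [class: mammal, diet: herbivore, skin: scales, legs: 8, mass: 24]: Group A (skin is scales, legs = 8). [class: insect, diet: herbivore, skin: smooth, legs: 5, mass: 38]: Group B (skin is smooth, legs = 5). [class: bird, diet: carnivore, skin: fur, legs: 3, mass: 36]: Group B (skin is fur, legs = 3). [class: fish, diet: herbivore, skin: fur, legs: 4, mass: 30]: Group B (skin is fur, legs = 4).

Group B, Group A, Group B, Group B, Group B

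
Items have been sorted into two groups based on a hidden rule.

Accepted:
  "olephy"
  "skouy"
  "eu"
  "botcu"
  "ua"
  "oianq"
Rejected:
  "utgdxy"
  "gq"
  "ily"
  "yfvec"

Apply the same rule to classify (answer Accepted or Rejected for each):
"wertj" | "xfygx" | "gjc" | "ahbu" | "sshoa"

All 'Accepted' examples share one property — has ≥ 2 vowels — and every 'Rejected' example lacks it.

Rejected, Rejected, Rejected, Accepted, Accepted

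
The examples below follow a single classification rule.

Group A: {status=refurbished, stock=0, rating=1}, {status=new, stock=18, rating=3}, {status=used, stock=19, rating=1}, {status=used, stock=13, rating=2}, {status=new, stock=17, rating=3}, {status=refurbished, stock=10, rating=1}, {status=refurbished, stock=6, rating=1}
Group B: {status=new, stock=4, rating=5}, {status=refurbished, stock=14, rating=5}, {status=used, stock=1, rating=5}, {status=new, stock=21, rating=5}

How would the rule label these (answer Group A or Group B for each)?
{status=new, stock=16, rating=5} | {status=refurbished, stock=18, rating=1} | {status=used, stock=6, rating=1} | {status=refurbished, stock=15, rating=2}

Group B, Group A, Group A, Group A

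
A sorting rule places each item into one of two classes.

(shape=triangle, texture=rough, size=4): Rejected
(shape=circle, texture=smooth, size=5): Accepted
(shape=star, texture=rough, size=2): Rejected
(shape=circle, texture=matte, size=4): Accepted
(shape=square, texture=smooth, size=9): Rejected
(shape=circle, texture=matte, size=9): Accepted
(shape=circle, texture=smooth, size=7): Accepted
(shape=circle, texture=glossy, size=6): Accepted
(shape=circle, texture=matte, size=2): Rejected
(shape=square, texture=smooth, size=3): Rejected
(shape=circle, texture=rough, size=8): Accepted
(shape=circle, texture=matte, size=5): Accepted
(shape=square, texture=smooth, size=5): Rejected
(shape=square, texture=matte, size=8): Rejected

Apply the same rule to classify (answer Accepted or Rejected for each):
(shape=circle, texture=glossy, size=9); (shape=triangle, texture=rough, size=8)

Accepted, Rejected

'Accepted' ⟺ shape is circle AND size ≥ 3.
(shape=circle, texture=glossy, size=9): shape is circle, size = 9, satisfies this → Accepted. (shape=triangle, texture=rough, size=8): shape is triangle, size = 8, does not satisfy this → Rejected.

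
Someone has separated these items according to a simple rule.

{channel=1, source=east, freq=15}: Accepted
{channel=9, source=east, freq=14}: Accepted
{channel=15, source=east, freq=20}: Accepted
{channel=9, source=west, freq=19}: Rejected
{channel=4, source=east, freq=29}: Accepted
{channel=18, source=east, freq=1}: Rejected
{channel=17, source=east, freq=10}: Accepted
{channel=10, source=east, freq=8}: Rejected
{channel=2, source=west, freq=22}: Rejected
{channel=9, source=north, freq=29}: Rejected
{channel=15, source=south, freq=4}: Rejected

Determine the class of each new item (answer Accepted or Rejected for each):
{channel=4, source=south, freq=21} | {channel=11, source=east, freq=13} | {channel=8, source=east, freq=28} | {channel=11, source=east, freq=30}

The pattern is that an item is 'Accepted' exactly when: source is east AND freq ≥ 10.

Rejected, Accepted, Accepted, Accepted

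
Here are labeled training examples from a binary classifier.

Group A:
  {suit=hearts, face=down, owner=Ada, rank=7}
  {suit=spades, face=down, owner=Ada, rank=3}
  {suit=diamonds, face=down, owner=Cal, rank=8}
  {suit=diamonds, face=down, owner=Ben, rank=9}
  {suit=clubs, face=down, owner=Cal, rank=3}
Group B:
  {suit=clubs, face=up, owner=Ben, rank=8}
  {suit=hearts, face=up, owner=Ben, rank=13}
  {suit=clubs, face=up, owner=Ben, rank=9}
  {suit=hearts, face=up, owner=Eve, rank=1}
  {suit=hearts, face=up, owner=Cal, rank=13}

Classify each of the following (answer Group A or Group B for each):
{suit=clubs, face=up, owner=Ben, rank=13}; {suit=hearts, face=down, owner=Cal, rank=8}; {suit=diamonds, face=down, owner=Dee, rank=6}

The distinguishing property — face is down — holds for all the 'Group A' cases and none of the 'Group B' cases.
{suit=clubs, face=up, owner=Ben, rank=13}: face is up, does not fit → Group B.
{suit=hearts, face=down, owner=Cal, rank=8}: face is down, passes → Group A.
{suit=diamonds, face=down, owner=Dee, rank=6}: face is down, passes → Group A.

Group B, Group A, Group A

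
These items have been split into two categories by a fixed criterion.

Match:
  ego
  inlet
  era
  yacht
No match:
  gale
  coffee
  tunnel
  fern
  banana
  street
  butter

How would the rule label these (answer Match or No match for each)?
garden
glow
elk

The common property of the 'Match' items is: odd length. No 'No match' item has it.

No match, No match, Match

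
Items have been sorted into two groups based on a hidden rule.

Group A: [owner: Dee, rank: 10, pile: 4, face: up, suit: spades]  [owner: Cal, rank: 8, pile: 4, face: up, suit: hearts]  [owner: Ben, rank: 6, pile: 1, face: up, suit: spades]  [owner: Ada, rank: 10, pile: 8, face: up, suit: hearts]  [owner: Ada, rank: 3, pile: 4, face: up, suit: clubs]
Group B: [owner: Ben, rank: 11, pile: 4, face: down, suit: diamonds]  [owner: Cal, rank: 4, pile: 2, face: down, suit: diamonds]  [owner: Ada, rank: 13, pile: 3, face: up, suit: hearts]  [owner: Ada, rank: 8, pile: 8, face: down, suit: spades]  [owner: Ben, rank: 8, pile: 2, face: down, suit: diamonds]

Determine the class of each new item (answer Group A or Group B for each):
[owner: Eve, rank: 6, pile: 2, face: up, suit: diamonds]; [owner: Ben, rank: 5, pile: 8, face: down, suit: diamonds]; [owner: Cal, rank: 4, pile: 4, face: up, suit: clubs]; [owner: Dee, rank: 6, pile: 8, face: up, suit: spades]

'Group A' ⟺ face is up AND rank ≤ 10.
[owner: Eve, rank: 6, pile: 2, face: up, suit: diamonds] → face is up, rank = 6 → Group A.
[owner: Ben, rank: 5, pile: 8, face: down, suit: diamonds] → face is down, rank = 5 → Group B.
[owner: Cal, rank: 4, pile: 4, face: up, suit: clubs] → face is up, rank = 4 → Group A.
[owner: Dee, rank: 6, pile: 8, face: up, suit: spades] → face is up, rank = 6 → Group A.

Group A, Group B, Group A, Group A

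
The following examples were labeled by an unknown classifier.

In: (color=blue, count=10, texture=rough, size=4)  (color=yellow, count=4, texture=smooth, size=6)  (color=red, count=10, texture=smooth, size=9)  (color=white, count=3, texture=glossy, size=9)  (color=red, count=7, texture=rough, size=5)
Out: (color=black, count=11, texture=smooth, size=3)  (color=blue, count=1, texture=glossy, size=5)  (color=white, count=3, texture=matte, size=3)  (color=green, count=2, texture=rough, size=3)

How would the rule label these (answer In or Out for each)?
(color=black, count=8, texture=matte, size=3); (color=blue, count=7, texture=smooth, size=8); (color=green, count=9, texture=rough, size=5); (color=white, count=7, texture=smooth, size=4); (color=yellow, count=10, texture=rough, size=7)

Out, In, In, In, In

One predicate separates the groups cleanly: count ≥ 2 AND size ≥ 4.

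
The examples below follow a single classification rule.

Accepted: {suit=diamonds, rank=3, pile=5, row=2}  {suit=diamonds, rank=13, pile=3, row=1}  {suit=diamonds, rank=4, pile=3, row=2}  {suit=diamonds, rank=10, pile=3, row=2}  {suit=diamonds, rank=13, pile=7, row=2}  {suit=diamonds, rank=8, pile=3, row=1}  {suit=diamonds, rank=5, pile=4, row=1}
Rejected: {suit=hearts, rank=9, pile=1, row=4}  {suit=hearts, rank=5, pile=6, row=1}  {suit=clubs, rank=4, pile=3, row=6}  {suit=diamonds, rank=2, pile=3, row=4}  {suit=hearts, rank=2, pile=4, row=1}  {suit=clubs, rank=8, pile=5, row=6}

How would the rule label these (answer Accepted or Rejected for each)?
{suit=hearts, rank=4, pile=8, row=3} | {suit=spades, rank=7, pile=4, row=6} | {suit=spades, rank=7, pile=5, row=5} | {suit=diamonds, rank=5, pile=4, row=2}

Rejected, Rejected, Rejected, Accepted

All 'Accepted' examples share one property — suit is diamonds AND row ≤ 2 — and every 'Rejected' example lacks it.
{suit=hearts, rank=4, pile=8, row=3}: suit is hearts, row = 3 — fails the rule, so Rejected. {suit=spades, rank=7, pile=4, row=6}: suit is spades, row = 6 — fails the rule, so Rejected. {suit=spades, rank=7, pile=5, row=5}: suit is spades, row = 5 — fails the rule, so Rejected. {suit=diamonds, rank=5, pile=4, row=2}: suit is diamonds, row = 2 — meets the rule, so Accepted.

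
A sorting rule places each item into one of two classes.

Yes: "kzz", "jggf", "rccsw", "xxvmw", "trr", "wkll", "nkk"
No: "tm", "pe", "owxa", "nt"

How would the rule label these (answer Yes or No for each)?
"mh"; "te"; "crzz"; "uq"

Every 'Yes' example satisfies: has a double letter. None of the 'No' examples do.
"mh" — no doubled letter, hence No. "te" — no doubled letter, hence No. "crzz" — 'zz' doubled, hence Yes. "uq" — no doubled letter, hence No.

No, No, Yes, No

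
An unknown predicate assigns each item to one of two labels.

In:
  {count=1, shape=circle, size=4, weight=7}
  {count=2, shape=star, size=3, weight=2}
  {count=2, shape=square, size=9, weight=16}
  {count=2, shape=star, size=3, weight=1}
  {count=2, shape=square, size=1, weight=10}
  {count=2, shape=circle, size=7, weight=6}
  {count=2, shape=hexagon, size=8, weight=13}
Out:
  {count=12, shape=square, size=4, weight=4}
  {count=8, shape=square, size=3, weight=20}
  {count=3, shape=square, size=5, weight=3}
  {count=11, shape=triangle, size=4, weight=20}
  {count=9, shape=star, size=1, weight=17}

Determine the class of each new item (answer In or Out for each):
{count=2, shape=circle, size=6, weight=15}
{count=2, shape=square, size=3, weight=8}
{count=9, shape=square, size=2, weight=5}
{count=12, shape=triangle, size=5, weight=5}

Every 'In' example satisfies: count ≤ 2. None of the 'Out' examples do.
{count=2, shape=circle, size=6, weight=15} → count = 2 → In.
{count=2, shape=square, size=3, weight=8} → count = 2 → In.
{count=9, shape=square, size=2, weight=5} → count = 9 → Out.
{count=12, shape=triangle, size=5, weight=5} → count = 12 → Out.

In, In, Out, Out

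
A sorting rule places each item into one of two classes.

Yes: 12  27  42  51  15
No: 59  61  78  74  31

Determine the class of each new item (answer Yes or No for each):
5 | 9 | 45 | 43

A rule that fits every label: multiple of 3 AND at most 51 — true of each 'Yes' example, false of each 'No' one.
5: 5 = 3·1 + 2, 5 ≤ 51 — does not satisfy this, so No.
9: 9 = 3·3, 9 ≤ 51 — checks out, so Yes.
45: 45 = 3·15, 45 ≤ 51 — checks out, so Yes.
43: 43 = 3·14 + 1, 43 ≤ 51 — does not satisfy this, so No.

No, Yes, Yes, No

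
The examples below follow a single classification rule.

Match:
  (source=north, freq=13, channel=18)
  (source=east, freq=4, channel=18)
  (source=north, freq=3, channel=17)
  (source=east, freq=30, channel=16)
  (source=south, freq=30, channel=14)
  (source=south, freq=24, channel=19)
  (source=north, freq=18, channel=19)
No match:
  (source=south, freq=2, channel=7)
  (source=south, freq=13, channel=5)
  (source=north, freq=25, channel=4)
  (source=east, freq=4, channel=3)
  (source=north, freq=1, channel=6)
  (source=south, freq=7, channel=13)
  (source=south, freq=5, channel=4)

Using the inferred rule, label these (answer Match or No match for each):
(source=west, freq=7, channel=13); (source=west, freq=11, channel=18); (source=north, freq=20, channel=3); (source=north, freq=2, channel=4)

The distinguishing property — channel ≥ 14 — holds for all the 'Match' cases and none of the 'No match' cases.
No match: (source=west, freq=7, channel=13), since channel = 13. Match: (source=west, freq=11, channel=18), since channel = 18. No match: (source=north, freq=20, channel=3), since channel = 3. No match: (source=north, freq=2, channel=4), since channel = 4.

No match, Match, No match, No match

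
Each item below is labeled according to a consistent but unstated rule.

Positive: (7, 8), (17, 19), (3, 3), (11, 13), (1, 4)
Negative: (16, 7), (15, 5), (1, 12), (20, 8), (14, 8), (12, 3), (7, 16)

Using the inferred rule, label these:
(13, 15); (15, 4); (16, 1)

Positive, Negative, Negative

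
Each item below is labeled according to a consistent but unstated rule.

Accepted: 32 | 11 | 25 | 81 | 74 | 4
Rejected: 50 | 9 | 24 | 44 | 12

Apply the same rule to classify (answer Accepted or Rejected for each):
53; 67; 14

Accepted, Accepted, Rejected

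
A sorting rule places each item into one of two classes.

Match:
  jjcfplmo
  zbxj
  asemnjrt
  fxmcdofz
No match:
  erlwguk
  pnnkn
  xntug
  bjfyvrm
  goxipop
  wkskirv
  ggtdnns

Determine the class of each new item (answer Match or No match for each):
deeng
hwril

No match, No match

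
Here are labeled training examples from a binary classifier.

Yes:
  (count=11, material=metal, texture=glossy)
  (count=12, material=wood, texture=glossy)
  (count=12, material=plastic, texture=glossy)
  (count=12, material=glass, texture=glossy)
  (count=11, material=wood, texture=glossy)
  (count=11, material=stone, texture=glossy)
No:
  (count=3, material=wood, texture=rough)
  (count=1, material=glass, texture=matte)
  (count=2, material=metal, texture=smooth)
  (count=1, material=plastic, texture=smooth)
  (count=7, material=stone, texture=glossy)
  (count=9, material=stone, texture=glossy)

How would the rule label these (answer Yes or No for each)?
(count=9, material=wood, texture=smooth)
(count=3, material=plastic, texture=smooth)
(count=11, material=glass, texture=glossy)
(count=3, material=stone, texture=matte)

No, No, Yes, No

'Yes' ⟺ count ≥ 11.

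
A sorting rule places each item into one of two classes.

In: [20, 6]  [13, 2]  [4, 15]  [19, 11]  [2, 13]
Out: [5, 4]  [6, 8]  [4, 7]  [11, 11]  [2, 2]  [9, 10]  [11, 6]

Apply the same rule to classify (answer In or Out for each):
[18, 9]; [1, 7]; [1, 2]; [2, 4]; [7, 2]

The classifier is using: max ≥ 13.
[18, 9]: max 18 — has this property, so In.
[1, 7]: max 7 — doesn't match, so Out.
[1, 2]: max 2 — doesn't match, so Out.
[2, 4]: max 4 — doesn't match, so Out.
[7, 2]: max 7 — doesn't match, so Out.

In, Out, Out, Out, Out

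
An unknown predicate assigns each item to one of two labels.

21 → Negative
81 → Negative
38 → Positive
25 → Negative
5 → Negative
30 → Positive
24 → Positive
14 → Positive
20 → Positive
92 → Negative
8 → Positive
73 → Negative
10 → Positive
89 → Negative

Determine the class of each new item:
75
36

The rule appears to be: even AND at most 38.
75: 75 is odd, 75 > 38 — lacks this property, so Negative.
36: 36 is even, 36 ≤ 38 — fits, so Positive.

Negative, Positive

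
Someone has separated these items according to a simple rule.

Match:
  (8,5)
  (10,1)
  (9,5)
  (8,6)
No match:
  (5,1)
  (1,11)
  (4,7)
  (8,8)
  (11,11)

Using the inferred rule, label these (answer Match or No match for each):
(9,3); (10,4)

Match, Match

A rule that fits every label: first > second AND sum ≥ 11 — true of each 'Match' example, false of each 'No match' one.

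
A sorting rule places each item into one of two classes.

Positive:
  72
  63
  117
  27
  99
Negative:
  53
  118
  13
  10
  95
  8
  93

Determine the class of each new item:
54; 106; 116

Positive, Negative, Negative

All 'Positive' examples share one property — multiple of 9 — and every 'Negative' example lacks it.
54: 54 = 9·6 — satisfies this, so Positive.
106: 106 = 9·11 + 7 — does not fit, so Negative.
116: 116 = 9·12 + 8 — does not fit, so Negative.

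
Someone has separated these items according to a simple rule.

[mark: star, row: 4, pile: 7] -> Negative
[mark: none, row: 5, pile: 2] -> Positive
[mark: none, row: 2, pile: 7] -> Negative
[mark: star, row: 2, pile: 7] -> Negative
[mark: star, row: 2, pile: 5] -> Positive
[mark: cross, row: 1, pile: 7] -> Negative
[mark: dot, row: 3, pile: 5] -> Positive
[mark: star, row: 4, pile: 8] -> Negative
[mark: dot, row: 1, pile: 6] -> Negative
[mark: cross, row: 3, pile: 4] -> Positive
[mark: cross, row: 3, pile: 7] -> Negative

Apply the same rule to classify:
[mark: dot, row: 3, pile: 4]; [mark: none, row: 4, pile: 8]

Positive, Negative

The distinguishing property — pile ≤ 5 — holds for all the 'Positive' cases and none of the 'Negative' cases.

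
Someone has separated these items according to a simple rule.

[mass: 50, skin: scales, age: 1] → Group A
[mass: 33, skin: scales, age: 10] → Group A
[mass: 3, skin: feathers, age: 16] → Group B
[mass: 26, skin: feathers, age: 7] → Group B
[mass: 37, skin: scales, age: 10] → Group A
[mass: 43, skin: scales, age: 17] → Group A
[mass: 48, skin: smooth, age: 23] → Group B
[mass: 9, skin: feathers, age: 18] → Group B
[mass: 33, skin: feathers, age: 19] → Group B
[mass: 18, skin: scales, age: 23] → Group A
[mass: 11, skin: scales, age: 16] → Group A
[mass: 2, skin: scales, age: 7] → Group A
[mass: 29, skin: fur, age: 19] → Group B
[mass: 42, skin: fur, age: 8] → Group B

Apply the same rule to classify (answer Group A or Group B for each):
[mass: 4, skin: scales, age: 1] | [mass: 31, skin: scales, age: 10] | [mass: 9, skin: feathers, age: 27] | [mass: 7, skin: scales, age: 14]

Group A, Group A, Group B, Group A

One predicate separates the groups cleanly: skin is scales.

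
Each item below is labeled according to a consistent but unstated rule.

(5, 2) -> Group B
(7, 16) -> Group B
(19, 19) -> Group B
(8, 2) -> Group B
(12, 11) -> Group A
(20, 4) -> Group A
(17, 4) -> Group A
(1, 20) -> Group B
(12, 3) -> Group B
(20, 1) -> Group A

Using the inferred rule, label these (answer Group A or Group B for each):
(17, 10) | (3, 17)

The rule appears to be: first > second AND sum ≥ 21.

Group A, Group B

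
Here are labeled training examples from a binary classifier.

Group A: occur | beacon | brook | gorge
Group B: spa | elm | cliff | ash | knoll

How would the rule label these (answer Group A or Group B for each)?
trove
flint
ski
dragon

The simplest hypothesis consistent with all the labels is: has ≥ 2 vowels.

Group A, Group B, Group B, Group A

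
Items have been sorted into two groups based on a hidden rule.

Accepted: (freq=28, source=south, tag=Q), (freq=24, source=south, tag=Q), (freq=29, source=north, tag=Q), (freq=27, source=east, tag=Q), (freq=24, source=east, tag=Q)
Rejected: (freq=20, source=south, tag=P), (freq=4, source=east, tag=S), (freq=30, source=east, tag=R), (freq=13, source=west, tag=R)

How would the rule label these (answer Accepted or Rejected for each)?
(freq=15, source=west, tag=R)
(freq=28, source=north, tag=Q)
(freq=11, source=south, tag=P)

Rejected, Accepted, Rejected

Looking at the examples, the only property every 'Accepted' case has and every 'Rejected' case lacks is: tag is Q.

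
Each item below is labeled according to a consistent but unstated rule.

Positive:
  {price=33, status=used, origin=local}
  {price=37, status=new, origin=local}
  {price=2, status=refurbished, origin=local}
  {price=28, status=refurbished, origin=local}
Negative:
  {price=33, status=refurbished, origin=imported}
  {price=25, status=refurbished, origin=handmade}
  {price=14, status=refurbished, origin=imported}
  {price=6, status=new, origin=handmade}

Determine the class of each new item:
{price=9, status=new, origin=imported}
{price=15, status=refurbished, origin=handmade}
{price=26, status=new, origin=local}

The pattern is that an item is 'Positive' exactly when: origin is local.

Negative, Negative, Positive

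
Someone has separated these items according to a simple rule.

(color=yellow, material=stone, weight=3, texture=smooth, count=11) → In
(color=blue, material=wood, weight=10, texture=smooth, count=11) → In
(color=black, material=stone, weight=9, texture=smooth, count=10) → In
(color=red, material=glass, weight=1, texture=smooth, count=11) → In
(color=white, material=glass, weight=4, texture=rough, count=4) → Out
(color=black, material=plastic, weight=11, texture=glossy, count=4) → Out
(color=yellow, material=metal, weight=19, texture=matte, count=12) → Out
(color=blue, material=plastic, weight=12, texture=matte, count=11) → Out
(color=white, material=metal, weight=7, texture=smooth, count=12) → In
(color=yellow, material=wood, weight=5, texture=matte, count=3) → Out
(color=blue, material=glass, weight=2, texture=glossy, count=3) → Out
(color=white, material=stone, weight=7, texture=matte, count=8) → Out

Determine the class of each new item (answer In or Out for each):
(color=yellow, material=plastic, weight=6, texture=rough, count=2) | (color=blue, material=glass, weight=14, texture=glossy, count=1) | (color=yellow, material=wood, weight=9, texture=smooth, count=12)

The distinguishing property — texture is smooth — holds for all the 'In' cases and none of the 'Out' cases.

Out, Out, In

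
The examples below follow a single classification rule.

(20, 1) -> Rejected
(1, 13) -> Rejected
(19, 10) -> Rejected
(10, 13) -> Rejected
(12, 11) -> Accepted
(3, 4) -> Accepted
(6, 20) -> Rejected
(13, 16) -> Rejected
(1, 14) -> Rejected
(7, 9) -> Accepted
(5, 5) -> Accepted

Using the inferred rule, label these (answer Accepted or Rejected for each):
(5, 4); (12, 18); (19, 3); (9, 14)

All 'Accepted' examples share one property — max ≤ 12 — and every 'Rejected' example lacks it.
(5, 4): max 5, satisfies this → Accepted.
(12, 18): max 18, doesn't qualify → Rejected.
(19, 3): max 19, doesn't qualify → Rejected.
(9, 14): max 14, doesn't qualify → Rejected.

Accepted, Rejected, Rejected, Rejected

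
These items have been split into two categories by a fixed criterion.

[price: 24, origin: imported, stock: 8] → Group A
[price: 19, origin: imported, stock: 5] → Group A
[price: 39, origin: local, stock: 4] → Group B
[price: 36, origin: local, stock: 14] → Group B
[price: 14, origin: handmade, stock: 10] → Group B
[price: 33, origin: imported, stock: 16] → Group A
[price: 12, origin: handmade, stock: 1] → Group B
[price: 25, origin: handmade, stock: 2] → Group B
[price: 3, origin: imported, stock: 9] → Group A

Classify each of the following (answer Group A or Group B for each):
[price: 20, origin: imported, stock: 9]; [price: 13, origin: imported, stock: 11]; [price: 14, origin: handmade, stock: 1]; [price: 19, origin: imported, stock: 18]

Group A, Group A, Group B, Group A

Every 'Group A' example satisfies: origin is imported. None of the 'Group B' examples do.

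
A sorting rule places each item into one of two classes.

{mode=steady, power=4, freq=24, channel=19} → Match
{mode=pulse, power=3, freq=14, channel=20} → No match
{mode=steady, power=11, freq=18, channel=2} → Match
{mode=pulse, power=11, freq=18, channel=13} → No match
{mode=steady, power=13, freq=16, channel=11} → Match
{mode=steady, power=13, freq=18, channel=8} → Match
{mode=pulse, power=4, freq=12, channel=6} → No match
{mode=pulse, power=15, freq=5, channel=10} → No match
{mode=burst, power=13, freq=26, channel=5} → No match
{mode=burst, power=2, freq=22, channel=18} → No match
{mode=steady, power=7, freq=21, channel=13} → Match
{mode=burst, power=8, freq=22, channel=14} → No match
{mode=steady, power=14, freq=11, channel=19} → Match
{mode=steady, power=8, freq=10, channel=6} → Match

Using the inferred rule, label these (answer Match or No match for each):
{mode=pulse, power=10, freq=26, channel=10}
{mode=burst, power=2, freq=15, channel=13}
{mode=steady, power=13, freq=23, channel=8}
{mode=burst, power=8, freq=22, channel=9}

Comparing the two groups points to one rule — mode is steady.
{mode=pulse, power=10, freq=26, channel=10} → mode is pulse → No match.
{mode=burst, power=2, freq=15, channel=13} → mode is burst → No match.
{mode=steady, power=13, freq=23, channel=8} → mode is steady → Match.
{mode=burst, power=8, freq=22, channel=9} → mode is burst → No match.

No match, No match, Match, No match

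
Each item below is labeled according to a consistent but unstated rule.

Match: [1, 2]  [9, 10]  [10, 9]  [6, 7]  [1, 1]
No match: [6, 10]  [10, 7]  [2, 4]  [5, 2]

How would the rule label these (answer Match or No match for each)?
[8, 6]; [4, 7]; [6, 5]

No match, No match, Match

The classifier is using: |first − second| ≤ 1.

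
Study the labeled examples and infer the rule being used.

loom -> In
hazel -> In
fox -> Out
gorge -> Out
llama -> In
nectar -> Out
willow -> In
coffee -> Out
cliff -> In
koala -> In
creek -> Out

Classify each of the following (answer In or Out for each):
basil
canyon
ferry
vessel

In, Out, Out, In

Looking at the examples, the only property every 'In' case has and every 'Out' case lacks is: contains 'l'.
basil: In (has 'l'). canyon: Out (no 'l'). ferry: Out (no 'l'). vessel: In (has 'l').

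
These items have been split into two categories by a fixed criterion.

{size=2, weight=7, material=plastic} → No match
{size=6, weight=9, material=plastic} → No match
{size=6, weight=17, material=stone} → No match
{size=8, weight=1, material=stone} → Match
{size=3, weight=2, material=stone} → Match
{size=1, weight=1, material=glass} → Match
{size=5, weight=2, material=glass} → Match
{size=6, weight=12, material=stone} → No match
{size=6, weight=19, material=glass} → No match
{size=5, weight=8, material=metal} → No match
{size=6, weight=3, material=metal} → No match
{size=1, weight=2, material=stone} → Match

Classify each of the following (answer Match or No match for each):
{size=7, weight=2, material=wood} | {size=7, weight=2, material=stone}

Match, Match

A rule that fits every label: weight ≤ 2 — true of each 'Match' example, false of each 'No match' one.
{size=7, weight=2, material=wood}: weight = 2 — has this property, so Match.
{size=7, weight=2, material=stone}: weight = 2 — has this property, so Match.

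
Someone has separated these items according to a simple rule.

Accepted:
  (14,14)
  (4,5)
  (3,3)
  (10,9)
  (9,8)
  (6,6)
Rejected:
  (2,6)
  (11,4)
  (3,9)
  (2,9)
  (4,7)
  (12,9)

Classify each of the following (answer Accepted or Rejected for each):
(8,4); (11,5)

The classifier is using: |first − second| ≤ 1.
(8,4): |8−4| = 4, doesn't match → Rejected. (11,5): |11−5| = 6, doesn't match → Rejected.

Rejected, Rejected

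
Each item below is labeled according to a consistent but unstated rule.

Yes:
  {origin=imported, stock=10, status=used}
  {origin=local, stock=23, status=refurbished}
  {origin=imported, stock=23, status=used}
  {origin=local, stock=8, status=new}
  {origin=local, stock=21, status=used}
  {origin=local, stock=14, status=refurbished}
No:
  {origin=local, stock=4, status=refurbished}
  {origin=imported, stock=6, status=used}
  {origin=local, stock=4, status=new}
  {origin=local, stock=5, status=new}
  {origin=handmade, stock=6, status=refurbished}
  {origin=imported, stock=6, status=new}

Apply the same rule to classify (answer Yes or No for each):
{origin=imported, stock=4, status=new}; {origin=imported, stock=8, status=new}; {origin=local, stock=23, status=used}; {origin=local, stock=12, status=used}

The pattern is that an item is 'Yes' exactly when: stock ≥ 8.
{origin=imported, stock=4, status=new} → stock = 4 → No.
{origin=imported, stock=8, status=new} → stock = 8 → Yes.
{origin=local, stock=23, status=used} → stock = 23 → Yes.
{origin=local, stock=12, status=used} → stock = 12 → Yes.

No, Yes, Yes, Yes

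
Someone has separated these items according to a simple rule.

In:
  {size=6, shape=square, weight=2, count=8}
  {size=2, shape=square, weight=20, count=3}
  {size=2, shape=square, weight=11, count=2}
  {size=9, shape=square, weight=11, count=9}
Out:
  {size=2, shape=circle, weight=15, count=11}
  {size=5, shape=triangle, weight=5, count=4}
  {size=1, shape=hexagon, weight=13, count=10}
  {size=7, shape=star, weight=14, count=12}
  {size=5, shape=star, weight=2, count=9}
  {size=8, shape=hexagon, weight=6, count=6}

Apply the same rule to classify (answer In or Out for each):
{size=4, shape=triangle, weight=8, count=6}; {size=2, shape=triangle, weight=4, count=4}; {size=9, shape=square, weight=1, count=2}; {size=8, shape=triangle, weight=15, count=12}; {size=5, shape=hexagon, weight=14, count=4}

Out, Out, In, Out, Out

Checking candidate rules against both groups, what survives is: shape is square.
{size=4, shape=triangle, weight=8, count=6} — shape is triangle, hence Out.
{size=2, shape=triangle, weight=4, count=4} — shape is triangle, hence Out.
{size=9, shape=square, weight=1, count=2} — shape is square, hence In.
{size=8, shape=triangle, weight=15, count=12} — shape is triangle, hence Out.
{size=5, shape=hexagon, weight=14, count=4} — shape is hexagon, hence Out.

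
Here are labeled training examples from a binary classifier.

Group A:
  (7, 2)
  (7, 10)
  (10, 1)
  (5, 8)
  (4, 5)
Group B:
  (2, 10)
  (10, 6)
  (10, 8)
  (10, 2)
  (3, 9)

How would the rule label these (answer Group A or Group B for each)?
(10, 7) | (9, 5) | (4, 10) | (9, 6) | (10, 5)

Group A, Group B, Group B, Group A, Group A

The rule appears to be: sum is odd.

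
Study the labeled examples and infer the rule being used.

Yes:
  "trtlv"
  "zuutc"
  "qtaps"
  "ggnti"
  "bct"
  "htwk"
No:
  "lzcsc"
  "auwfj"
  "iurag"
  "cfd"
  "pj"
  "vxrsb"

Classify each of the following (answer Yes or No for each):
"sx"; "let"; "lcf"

No, Yes, No

One predicate separates the groups cleanly: contains 't'.
No: "sx", since no 't'.
Yes: "let", since has 't'.
No: "lcf", since no 't'.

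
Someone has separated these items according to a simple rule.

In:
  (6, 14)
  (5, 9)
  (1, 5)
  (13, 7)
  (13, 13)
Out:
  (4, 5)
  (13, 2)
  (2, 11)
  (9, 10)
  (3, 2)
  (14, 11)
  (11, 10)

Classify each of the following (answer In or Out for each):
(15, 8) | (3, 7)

The rule appears to be: sum is even.

Out, In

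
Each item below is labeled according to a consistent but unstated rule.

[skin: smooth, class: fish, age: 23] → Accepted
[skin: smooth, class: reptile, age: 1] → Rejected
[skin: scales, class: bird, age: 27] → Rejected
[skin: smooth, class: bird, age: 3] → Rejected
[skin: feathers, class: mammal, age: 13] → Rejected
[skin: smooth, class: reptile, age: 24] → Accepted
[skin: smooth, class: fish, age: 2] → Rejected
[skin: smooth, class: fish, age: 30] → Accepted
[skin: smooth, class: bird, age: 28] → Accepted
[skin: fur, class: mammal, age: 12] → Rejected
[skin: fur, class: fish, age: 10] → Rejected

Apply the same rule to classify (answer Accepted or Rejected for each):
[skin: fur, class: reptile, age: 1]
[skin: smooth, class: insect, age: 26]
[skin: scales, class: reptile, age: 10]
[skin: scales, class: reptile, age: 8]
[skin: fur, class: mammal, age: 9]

Rejected, Accepted, Rejected, Rejected, Rejected

Rule: skin is smooth AND age ≥ 10. This holds for each 'Accepted' example and fails for each 'Rejected' one.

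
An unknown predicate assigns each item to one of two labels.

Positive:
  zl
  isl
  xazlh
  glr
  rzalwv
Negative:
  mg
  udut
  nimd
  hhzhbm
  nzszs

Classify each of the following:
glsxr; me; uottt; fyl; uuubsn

Positive, Negative, Negative, Positive, Negative

Rule: contains 'l'. This holds for each 'Positive' example and fails for each 'Negative' one.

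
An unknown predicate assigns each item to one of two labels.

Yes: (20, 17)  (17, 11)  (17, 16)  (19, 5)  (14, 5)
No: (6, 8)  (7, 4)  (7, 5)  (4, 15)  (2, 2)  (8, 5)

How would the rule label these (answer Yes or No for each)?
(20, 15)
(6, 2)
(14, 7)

The rule appears to be: first ≥ 11.
(20, 15): Yes (first 20).
(6, 2): No (first 6).
(14, 7): Yes (first 14).

Yes, No, Yes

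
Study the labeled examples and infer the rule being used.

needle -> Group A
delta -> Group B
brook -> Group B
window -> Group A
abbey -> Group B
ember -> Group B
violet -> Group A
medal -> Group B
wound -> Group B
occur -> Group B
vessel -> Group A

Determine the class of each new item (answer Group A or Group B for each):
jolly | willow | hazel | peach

The common property of the 'Group A' items is: even length. No 'Group B' item has it.

Group B, Group A, Group B, Group B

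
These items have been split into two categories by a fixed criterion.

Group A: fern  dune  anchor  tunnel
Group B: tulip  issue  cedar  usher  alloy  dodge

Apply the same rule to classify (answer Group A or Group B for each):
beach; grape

Group B, Group B

'Group A' ⟺ even length.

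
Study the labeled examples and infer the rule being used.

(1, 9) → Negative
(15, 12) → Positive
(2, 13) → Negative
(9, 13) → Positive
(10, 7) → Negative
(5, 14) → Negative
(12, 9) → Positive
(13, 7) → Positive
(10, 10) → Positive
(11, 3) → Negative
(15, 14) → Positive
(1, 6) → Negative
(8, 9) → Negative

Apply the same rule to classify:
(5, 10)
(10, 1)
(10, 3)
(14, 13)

Negative, Negative, Negative, Positive

One predicate separates the groups cleanly: sum ≥ 20.
(5, 10): 5+10 = 15 — doesn't qualify, so Negative. (10, 1): 10+1 = 11 — doesn't qualify, so Negative. (10, 3): 10+3 = 13 — doesn't qualify, so Negative. (14, 13): 14+13 = 27 — satisfies this, so Positive.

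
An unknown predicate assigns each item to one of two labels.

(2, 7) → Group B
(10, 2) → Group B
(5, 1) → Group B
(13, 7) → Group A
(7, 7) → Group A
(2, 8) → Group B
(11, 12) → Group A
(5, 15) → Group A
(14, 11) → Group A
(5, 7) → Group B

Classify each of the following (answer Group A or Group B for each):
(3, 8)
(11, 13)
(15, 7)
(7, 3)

Group B, Group A, Group A, Group B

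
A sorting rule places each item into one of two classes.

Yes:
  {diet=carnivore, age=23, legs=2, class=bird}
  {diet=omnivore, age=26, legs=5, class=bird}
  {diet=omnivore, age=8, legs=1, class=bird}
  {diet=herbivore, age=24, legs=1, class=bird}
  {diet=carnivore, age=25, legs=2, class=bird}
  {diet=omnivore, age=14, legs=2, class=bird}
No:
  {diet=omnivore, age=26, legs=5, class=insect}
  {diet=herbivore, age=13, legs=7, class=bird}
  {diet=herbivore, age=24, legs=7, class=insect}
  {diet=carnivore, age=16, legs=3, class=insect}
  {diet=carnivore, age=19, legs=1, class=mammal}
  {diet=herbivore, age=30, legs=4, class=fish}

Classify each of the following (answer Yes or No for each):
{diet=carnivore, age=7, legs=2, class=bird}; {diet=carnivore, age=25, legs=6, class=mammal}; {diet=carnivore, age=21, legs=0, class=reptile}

Yes, No, No

Rule: class is bird AND legs ≤ 5. This holds for each 'Yes' example and fails for each 'No' one.
{diet=carnivore, age=7, legs=2, class=bird}: class is bird, legs = 2, fits → Yes. {diet=carnivore, age=25, legs=6, class=mammal}: class is mammal, legs = 6, doesn't match → No. {diet=carnivore, age=21, legs=0, class=reptile}: class is reptile, legs = 0, doesn't match → No.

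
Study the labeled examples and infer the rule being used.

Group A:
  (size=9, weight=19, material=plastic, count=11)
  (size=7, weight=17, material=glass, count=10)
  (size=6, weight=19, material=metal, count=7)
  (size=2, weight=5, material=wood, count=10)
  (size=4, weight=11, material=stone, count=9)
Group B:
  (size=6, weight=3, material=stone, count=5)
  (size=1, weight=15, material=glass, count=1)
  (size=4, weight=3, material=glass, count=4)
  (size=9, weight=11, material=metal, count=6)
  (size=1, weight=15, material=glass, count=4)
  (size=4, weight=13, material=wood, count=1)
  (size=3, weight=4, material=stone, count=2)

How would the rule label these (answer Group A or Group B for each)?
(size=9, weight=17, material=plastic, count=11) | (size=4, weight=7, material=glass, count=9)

Group A, Group A

One predicate separates the groups cleanly: count ≥ 7.
Group A: (size=9, weight=17, material=plastic, count=11), since count = 11. Group A: (size=4, weight=7, material=glass, count=9), since count = 9.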